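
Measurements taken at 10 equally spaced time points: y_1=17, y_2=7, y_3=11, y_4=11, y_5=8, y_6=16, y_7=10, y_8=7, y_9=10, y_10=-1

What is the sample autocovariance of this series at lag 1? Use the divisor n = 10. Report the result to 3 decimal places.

-3.716

Mean ȳ = (17 + 7 + 11 + 11 + 8 + 16 + 10 + 7 + 10 − 1)/10 = 9.6000
Σ_{t=1}^{9}(y_t−ȳ)(y_{t+1}−ȳ) = -37.1600
γ_1 = -37.1600 / 10 = -3.716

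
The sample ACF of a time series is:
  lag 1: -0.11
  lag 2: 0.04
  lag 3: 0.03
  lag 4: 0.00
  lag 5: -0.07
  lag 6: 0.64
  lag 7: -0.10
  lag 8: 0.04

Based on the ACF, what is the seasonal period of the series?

6

The largest autocorrelation is r_6 = 0.64; the remaining lags stay at or below 0.04.
The dominant spike at lag 6 indicates a seasonal period of 6.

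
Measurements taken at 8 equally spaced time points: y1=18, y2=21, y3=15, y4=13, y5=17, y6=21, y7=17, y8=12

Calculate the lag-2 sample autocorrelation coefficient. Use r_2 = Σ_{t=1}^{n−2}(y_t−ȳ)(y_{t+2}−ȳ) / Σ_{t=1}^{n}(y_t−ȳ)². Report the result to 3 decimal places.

Mean ȳ = (18 + 21 + 15 + 13 + 17 + 21 + 17 + 12)/8 = 16.7500
Numerator Σ_{t=1}^{6}(y_t−ȳ)(y_{t+2}−ȳ) = -54.6250
Denominator Σ(y_t−ȳ)² = 77.5000
r_2 = -54.6250 / 77.5000 = -0.705

-0.705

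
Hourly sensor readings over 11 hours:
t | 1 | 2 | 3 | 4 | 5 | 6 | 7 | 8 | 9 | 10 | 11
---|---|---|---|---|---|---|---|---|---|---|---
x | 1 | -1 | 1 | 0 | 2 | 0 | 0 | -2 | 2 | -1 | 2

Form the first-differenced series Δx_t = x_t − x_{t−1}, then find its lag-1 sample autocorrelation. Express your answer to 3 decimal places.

First differences Δx: -2, 2, -1, 2, -2, 0, -2, 4, -3, 3
Mean of differences = 0.1000
Numerator Σ(Δx_t−Δx̄)(Δx_{t+1}−Δx̄) = -41.0100
Denominator Σ(Δx_t−Δx̄)² = 54.9000
r_1(Δx) = -41.0100 / 54.9000 = -0.747

-0.747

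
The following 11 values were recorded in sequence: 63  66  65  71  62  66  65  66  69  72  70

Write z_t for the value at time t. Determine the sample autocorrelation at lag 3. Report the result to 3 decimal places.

-0.265

Mean z̄ = (63 + 66 + 65 + 71 + 62 + 66 + 65 + 66 + 69 + 72 + 70)/11 = 66.8182
Numerator Σ_{t=1}^{8}(z_t−z̄)(z_{t+3}−z̄) = -28.0083
Denominator Σ(z_t−z̄)² = 105.6364
r_3 = -28.0083 / 105.6364 = -0.265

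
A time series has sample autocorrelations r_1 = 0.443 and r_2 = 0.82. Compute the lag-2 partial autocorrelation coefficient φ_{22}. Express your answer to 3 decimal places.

φ_{22} = (r_2 − r_1²) / (1 − r_1²)
r_1² = (0.443)² = 0.196249
Numerator = 0.82 − 0.1962 = 0.6238; denominator = 1 − 0.1962 = 0.8038
φ_{22} = 0.6238 / 0.8038 = 0.776

0.776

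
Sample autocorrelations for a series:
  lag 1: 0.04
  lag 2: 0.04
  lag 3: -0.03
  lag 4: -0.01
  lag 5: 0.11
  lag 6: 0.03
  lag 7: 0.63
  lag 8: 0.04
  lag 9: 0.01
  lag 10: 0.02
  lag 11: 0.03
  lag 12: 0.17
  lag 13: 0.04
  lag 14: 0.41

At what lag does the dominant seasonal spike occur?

7

The largest autocorrelation is r_7 = 0.63, with a weaker echo at lag 14 (0.41); the remaining lags stay at or below 0.17.
The dominant spike at lag 7 indicates a seasonal period of 7.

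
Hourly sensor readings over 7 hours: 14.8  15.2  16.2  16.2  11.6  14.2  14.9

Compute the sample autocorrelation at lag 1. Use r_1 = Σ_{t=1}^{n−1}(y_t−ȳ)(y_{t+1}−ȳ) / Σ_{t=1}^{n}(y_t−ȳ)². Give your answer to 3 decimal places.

-0.010

Mean ȳ = (14.8 + 15.2 + 16.2 + 16.2 + 11.6 + 14.2 + 14.9)/7 = 14.7286
Deviations from mean: 0.0714, 0.4714, 1.4714, 1.4714, -3.1286, -0.5286, 0.1714
Σ(y_t−ȳ)(y_{t+1}−ȳ) = (0.0337) + (0.6937) + (2.1651) + (-4.6035) + (1.6537) + (-0.0906) = -0.1480
Denominator Σ(y_t−ȳ)² = 14.6543
r_1 = -0.1480 / 14.6543 = -0.010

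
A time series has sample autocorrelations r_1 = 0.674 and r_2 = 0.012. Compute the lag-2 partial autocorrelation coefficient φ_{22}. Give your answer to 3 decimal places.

φ_{22} = (r_2 − r_1²) / (1 − r_1²)
r_1² = (0.674)² = 0.454276
Numerator = 0.012 − 0.4543 = -0.4423; denominator = 1 − 0.4543 = 0.5457
φ_{22} = -0.4423 / 0.5457 = -0.810

-0.810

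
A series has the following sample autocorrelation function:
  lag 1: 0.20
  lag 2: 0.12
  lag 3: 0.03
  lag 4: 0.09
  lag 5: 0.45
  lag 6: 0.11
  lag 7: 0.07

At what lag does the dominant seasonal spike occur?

5

The largest autocorrelation is r_5 = 0.45; the remaining lags stay at or below 0.20. The elevated value at lag 1 (0.20), dropping to 0.12 at lag 2, reflects decaying short-term dependence rather than seasonality.
The dominant spike at lag 5 indicates a seasonal period of 5.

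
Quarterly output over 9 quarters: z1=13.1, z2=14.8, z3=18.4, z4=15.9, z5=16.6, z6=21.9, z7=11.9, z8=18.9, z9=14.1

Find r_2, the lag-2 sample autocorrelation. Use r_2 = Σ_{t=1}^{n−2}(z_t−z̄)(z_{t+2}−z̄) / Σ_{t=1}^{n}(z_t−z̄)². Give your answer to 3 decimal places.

0.196

Mean z̄ = (13.1 + 14.8 + 18.4 + 15.9 + 16.6 + 21.9 + 11.9 + 18.9 + 14.1)/9 = 16.1778
Σ(z_t−z̄)(z_{t+2}−z̄) = (-6.8395) + (0.3827) + (0.9383) + (-1.5895) + (-1.8062) + (15.5772) + (8.8883) = 15.5512
Denominator Σ(z_t−z̄)² = 79.3356
r_2 = 15.5512 / 79.3356 = 0.196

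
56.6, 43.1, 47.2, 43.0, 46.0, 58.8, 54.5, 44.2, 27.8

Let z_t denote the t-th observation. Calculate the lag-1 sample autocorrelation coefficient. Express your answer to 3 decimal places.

Mean z̄ = (56.6 + 43.1 + 47.2 + 43.0 + 46.0 + 58.8 + 54.5 + 44.2 + 27.8)/9 = 46.8000
Numerator Σ_{t=1}^{8}(z_t−z̄)(z_{t+1}−z̄) = 75.9600
Denominator Σ(z_t−z̄)² = 696.0200
r_1 = 75.9600 / 696.0200 = 0.109

0.109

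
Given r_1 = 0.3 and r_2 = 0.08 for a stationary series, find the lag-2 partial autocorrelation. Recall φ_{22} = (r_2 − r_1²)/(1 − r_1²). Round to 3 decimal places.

φ_{22} = (r_2 − r_1²) / (1 − r_1²)
r_1² = (0.3)² = 0.09
Numerator = 0.08 − 0.0900 = -0.0100; denominator = 1 − 0.0900 = 0.9100
φ_{22} = -0.0100 / 0.9100 = -0.011

-0.011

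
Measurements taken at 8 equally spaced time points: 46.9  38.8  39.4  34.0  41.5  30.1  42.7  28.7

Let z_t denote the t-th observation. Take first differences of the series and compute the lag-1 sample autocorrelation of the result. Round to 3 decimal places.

-0.766

First differences Δz: -8.1, 0.6, -5.4, 7.5, -11.4, 12.6, -14.0
Mean of differences = -2.6000
Numerator Σ(Δz_t−Δz̄)(Δz_{t+1}−Δz̄) = -450.7600
Denominator Σ(Δz_t−Δz̄)² = 588.7800
r_1(Δz) = -450.7600 / 588.7800 = -0.766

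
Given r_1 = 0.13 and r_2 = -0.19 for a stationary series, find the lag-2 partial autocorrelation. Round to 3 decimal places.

φ_{22} = (r_2 − r_1²) / (1 − r_1²)
r_1² = (0.13)² = 0.0169
Numerator = -0.19 − 0.0169 = -0.2069; denominator = 1 − 0.0169 = 0.9831
φ_{22} = -0.2069 / 0.9831 = -0.210

-0.210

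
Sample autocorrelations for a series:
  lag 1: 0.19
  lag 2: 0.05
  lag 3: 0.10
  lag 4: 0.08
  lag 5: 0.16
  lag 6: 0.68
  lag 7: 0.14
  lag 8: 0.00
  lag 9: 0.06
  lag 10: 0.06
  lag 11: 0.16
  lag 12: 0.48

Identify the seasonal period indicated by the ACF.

6

The largest autocorrelation is r_6 = 0.68, with a weaker echo at lag 12 (0.48); the remaining lags stay at or below 0.19.
The dominant spike at lag 6 indicates a seasonal period of 6.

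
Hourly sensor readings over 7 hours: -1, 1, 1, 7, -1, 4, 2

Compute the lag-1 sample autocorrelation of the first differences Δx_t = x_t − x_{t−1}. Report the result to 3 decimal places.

-0.759

First differences Δx: 2, 0, 6, -8, 5, -2
Mean of differences = 0.5000
Numerator Σ(Δx_t−Δx̄)(Δx_{t+1}−Δx̄) = -99.7500
Denominator Σ(Δx_t−Δx̄)² = 131.5000
r_1(Δx) = -99.7500 / 131.5000 = -0.759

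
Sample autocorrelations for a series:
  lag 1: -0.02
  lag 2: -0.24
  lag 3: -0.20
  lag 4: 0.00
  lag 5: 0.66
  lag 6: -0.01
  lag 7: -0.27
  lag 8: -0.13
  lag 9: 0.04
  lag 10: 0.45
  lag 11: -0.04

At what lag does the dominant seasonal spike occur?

The largest autocorrelation is r_5 = 0.66, with a weaker echo at lag 10 (0.45); the remaining lags stay at or below 0.04.
The dominant spike at lag 5 indicates a seasonal period of 5.

5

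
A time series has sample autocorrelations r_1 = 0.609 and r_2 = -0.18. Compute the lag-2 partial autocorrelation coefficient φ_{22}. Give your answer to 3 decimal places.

-0.876

φ_{22} = (r_2 − r_1²) / (1 − r_1²)
r_1² = (0.609)² = 0.370881
Numerator = -0.18 − 0.3709 = -0.5509; denominator = 1 − 0.3709 = 0.6291
φ_{22} = -0.5509 / 0.6291 = -0.876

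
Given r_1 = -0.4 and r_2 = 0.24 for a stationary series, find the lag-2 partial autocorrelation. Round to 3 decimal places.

0.095

φ_{22} = (r_2 − r_1²) / (1 − r_1²)
r_1² = (-0.4)² = 0.16
Numerator = 0.24 − 0.1600 = 0.0800; denominator = 1 − 0.1600 = 0.8400
φ_{22} = 0.0800 / 0.8400 = 0.095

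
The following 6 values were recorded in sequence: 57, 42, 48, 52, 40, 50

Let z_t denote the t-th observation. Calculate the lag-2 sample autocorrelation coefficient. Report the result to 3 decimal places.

Mean z̄ = (57 + 42 + 48 + 52 + 40 + 50)/6 = 48.1667
Deviations from mean: 8.8333, -6.1667, -0.1667, 3.8333, -8.1667, 1.8333
Σ(z_t−z̄)(z_{t+2}−z̄) = (-1.4722) + (-23.6389) + (1.3611) + (7.0278) = -16.7222
Denominator Σ(z_t−z̄)² = 200.8333
r_2 = -16.7222 / 200.8333 = -0.083

-0.083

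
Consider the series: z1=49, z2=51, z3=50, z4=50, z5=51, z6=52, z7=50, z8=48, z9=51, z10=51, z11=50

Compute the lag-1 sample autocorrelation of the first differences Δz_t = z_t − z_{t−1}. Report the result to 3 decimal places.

First differences Δz: 2, -1, 0, 1, 1, -2, -2, 3, 0, -1
Mean of differences = 0.1000
Numerator Σ(Δz_t−Δz̄)(Δz_{t+1}−Δz̄) = -5.0100
Denominator Σ(Δz_t−Δz̄)² = 24.9000
r_1(Δz) = -5.0100 / 24.9000 = -0.201

-0.201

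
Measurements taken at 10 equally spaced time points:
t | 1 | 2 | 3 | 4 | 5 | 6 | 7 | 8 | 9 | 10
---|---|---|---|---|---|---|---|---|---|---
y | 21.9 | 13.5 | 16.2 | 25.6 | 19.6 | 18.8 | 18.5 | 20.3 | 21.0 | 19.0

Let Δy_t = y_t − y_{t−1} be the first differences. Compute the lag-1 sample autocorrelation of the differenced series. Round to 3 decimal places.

-0.224

First differences Δy: -8.4, 2.7, 9.4, -6.0, -0.8, -0.3, 1.8, 0.7, -2.0
Mean of differences = -0.3222
Numerator Σ(Δy_t−Δȳ)(Δy_{t+1}−Δȳ) = -47.0272
Denominator Σ(Δy_t−Δȳ)² = 209.7356
r_1(Δy) = -47.0272 / 209.7356 = -0.224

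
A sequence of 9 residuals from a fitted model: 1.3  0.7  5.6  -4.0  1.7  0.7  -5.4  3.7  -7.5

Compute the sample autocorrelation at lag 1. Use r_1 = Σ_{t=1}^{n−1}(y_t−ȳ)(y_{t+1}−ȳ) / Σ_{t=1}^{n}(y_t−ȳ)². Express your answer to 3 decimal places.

Mean ȳ = (1.3 + 0.7 + 5.6 − 4.0 + 1.7 + 0.7 − 5.4 + 3.7 − 7.5)/9 = -0.3556
Numerator Σ_{t=1}^{8}(y_t−ȳ)(y_{t+1}−ȳ) = -73.7498
Denominator Σ(y_t−ȳ)² = 150.8822
r_1 = -73.7498 / 150.8822 = -0.489

-0.489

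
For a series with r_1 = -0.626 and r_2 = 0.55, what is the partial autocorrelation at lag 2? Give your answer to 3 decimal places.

φ_{22} = (r_2 − r_1²) / (1 − r_1²)
r_1² = (-0.626)² = 0.391876
Numerator = 0.55 − 0.3919 = 0.1581; denominator = 1 − 0.3919 = 0.6081
φ_{22} = 0.1581 / 0.6081 = 0.260

0.260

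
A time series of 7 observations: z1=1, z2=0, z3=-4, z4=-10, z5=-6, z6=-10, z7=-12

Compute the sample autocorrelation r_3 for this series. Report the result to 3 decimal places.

Mean z̄ = (1 + 0 − 4 − 10 − 6 − 10 − 12)/7 = -5.8571
Numerator Σ_{t=1}^{4}(z_t−z̄)(z_{t+3}−z̄) = -11.4898
Denominator Σ(z_t−z̄)² = 156.8571
r_3 = -11.4898 / 156.8571 = -0.073

-0.073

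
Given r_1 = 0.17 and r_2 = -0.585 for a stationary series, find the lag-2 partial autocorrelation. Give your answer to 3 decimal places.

-0.632

φ_{22} = (r_2 − r_1²) / (1 − r_1²)
r_1² = (0.17)² = 0.0289
Numerator = -0.585 − 0.0289 = -0.6139; denominator = 1 − 0.0289 = 0.9711
φ_{22} = -0.6139 / 0.9711 = -0.632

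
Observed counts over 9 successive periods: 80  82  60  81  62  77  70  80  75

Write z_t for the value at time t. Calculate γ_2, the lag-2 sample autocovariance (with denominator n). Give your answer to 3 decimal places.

25.022

Mean z̄ = (80 + 82 + 60 + 81 + 62 + 77 + 70 + 80 + 75)/9 = 74.1111
Σ_{t=1}^{7}(z_t−z̄)(z_{t+2}−z̄) = 225.1975
γ_2 = 225.1975 / 9 = 25.022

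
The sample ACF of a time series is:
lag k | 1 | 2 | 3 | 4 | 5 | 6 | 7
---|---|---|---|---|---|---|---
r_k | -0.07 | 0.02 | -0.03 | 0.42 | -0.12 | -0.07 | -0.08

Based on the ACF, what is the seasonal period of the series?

The largest autocorrelation is r_4 = 0.42; the remaining lags stay at or below 0.02.
The dominant spike at lag 4 indicates a seasonal period of 4.

4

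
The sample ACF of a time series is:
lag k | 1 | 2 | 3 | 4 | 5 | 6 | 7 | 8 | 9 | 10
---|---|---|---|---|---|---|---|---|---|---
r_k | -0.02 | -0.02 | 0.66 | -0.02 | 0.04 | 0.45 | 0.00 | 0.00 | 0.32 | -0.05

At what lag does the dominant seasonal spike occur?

The largest autocorrelation is r_3 = 0.66, with weaker echoes at lags 6 (0.45) and 9 (0.32); the remaining lags stay at or below 0.04.
The dominant spike at lag 3 indicates a seasonal period of 3.

3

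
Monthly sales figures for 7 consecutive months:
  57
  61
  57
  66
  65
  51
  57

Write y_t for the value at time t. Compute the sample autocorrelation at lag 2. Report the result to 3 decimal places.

Mean ȳ = (57 + 61 + 57 + 66 + 65 + 51 + 57)/7 = 59.1429
Deviations from mean: -2.1429, 1.8571, -2.1429, 6.8571, 5.8571, -8.1429, -2.1429
Σ(y_t−ȳ)(y_{t+2}−ȳ) = (4.5918) + (12.7347) + (-12.5510) + (-55.8367) + (-12.5510) = -63.6122
Denominator Σ(y_t−ȳ)² = 164.8571
r_2 = -63.6122 / 164.8571 = -0.386

-0.386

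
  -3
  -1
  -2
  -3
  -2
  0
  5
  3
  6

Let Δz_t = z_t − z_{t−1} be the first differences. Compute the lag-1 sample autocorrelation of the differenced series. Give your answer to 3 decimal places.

-0.303

First differences Δz: 2, -1, -1, 1, 2, 5, -2, 3
Mean of differences = 1.1250
Numerator Σ(Δz_t−Δz̄)(Δz_{t+1}−Δz̄) = -11.7656
Denominator Σ(Δz_t−Δz̄)² = 38.8750
r_1(Δz) = -11.7656 / 38.8750 = -0.303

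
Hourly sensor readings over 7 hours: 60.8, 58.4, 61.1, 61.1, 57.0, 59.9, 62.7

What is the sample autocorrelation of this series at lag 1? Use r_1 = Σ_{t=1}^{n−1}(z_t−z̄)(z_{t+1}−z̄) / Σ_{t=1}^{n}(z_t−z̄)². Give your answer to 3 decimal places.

Mean z̄ = (60.8 + 58.4 + 61.1 + 61.1 + 57.0 + 59.9 + 62.7)/7 = 60.1429
Numerator Σ_{t=1}^{6}(z_t−z̄)(z_{t+1}−z̄) = -4.7633
Denominator Σ(z_t−z̄)² = 21.7771
r_1 = -4.7633 / 21.7771 = -0.219

-0.219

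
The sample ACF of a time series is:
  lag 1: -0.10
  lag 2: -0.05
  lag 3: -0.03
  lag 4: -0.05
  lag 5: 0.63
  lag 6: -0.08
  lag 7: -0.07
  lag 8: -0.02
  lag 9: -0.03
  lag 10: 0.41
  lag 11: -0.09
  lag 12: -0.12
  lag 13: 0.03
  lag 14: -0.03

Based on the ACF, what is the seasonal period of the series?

The largest autocorrelation is r_5 = 0.63, with a weaker echo at lag 10 (0.41); the remaining lags stay at or below 0.03.
The dominant spike at lag 5 indicates a seasonal period of 5.

5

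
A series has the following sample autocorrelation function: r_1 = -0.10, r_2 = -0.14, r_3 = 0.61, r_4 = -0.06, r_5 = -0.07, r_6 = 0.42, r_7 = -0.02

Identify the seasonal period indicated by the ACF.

The largest autocorrelation is r_3 = 0.61, with a weaker echo at lag 6 (0.42); the remaining lags stay at or below -0.02.
The dominant spike at lag 3 indicates a seasonal period of 3.

3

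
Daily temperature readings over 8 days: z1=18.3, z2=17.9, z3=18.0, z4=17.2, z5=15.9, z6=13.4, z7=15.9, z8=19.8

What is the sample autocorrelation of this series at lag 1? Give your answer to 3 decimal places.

0.264

Mean z̄ = (18.3 + 17.9 + 18.0 + 17.2 + 15.9 + 13.4 + 15.9 + 19.8)/8 = 17.0500
Deviations from mean: 1.2500, 0.8500, 0.9500, 0.1500, -1.1500, -3.6500, -1.1500, 2.7500
Numerator Σ_{t=1}^{7}(z_t−z̄)(z_{t+1}−z̄) = 7.0725
Denominator Σ(z_t−z̄)² = 26.7400
r_1 = 7.0725 / 26.7400 = 0.264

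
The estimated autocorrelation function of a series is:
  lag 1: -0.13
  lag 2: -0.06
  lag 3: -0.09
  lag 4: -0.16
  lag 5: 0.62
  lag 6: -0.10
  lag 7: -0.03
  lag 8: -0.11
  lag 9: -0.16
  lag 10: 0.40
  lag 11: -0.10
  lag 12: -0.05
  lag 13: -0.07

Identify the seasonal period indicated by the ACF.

The largest autocorrelation is r_5 = 0.62, with a weaker echo at lag 10 (0.40); the remaining lags stay at or below -0.03.
The dominant spike at lag 5 indicates a seasonal period of 5.

5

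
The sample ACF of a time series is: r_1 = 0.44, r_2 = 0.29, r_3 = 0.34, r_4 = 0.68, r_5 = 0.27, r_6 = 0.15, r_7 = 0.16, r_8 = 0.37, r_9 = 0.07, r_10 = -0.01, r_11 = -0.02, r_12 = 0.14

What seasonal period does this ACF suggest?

4

The largest autocorrelation is r_4 = 0.68; the remaining lags stay at or below 0.44. The elevated value at lag 1 (0.44), dropping to 0.29 at lag 2, reflects decaying short-term dependence rather than seasonality.
The dominant spike at lag 4 indicates a seasonal period of 4.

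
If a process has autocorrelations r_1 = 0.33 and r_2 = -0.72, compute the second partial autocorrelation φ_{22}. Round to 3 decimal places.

-0.930

φ_{22} = (r_2 − r_1²) / (1 − r_1²)
r_1² = (0.33)² = 0.1089
Numerator = -0.72 − 0.1089 = -0.8289; denominator = 1 − 0.1089 = 0.8911
φ_{22} = -0.8289 / 0.8911 = -0.930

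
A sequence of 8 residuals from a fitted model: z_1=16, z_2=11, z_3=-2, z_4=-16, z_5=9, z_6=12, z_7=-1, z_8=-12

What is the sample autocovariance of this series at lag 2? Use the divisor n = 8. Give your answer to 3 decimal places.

Mean z̄ = (16 + 11 − 2 − 16 + 9 + 12 − 1 − 12)/8 = 2.1250
Σ_{t=1}^{6}(z_t−z̄)(z_{t+2}−z̄) = -586.4063
γ_2 = -586.4063 / 8 = -73.301

-73.301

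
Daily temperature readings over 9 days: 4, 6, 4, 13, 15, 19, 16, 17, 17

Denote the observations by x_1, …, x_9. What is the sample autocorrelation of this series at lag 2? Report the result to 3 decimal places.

0.366

Mean x̄ = (4 + 6 + 4 + 13 + 15 + 19 + 16 + 17 + 17)/9 = 12.3333
Σ(x_t−x̄)(x_{t+2}−x̄) = (69.4444) + (-4.2222) + (-22.2222) + (4.4444) + (9.7778) + (31.1111) + (17.1111) = 105.4444
Denominator Σ(x_t−x̄)² = 288.0000
r_2 = 105.4444 / 288.0000 = 0.366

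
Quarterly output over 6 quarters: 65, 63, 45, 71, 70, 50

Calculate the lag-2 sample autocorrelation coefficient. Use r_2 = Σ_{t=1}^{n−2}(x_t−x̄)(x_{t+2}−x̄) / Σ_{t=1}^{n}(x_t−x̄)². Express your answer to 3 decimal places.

Mean x̄ = (65 + 63 + 45 + 71 + 70 + 50)/6 = 60.6667
Deviations from mean: 4.3333, 2.3333, -15.6667, 10.3333, 9.3333, -10.6667
Σ(x_t−x̄)(x_{t+2}−x̄) = (-67.8889) + (24.1111) + (-146.2222) + (-110.2222) = -300.2222
Denominator Σ(x_t−x̄)² = 577.3333
r_2 = -300.2222 / 577.3333 = -0.520

-0.520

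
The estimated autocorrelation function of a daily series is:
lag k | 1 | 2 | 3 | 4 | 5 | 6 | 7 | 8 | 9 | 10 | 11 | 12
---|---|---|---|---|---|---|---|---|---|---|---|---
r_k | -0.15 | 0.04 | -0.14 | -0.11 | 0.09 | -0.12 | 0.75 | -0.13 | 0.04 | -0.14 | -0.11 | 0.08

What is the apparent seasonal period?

7

The largest autocorrelation is r_7 = 0.75; the remaining lags stay at or below 0.09.
The dominant spike at lag 7 indicates a seasonal period of 7.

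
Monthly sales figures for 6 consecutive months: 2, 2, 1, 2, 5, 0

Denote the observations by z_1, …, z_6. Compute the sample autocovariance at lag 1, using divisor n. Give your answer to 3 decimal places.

-1.000

Mean z̄ = (2 + 2 + 1 + 2 + 5 + 0)/6 = 2.0000
Deviations: 0.0000, 0.0000, -1.0000, 0.0000, 3.0000, -2.0000
Σ_{t=1}^{5}(z_t−z̄)(z_{t+1}−z̄) = -6.0000
γ_1 = -6.0000 / 6 = -1.000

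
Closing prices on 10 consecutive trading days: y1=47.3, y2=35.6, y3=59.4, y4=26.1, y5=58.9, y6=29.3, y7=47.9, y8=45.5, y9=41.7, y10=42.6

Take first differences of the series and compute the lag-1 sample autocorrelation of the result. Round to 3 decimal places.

First differences Δy: -11.7, 23.8, -33.3, 32.8, -29.6, 18.6, -2.4, -3.8, 0.9
Mean of differences = -0.5222
Numerator Σ(Δy_t−Δȳ)(Δy_{t+1}−Δȳ) = -3720.7072
Denominator Σ(Δy_t−Δȳ)² = 4128.7356
r_1(Δy) = -3720.7072 / 4128.7356 = -0.901

-0.901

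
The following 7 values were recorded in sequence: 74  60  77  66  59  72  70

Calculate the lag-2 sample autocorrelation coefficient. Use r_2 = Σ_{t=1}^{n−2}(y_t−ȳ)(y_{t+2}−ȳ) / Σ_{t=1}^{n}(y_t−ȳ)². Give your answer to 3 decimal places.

-0.128

Mean ȳ = (74 + 60 + 77 + 66 + 59 + 72 + 70)/7 = 68.2857
Deviations from mean: 5.7143, -8.2857, 8.7143, -2.2857, -9.2857, 3.7143, 1.7143
Σ(y_t−ȳ)(y_{t+2}−ȳ) = (49.7959) + (18.9388) + (-80.9184) + (-8.4898) + (-15.9184) = -36.5918
Denominator Σ(y_t−ȳ)² = 285.4286
r_2 = -36.5918 / 285.4286 = -0.128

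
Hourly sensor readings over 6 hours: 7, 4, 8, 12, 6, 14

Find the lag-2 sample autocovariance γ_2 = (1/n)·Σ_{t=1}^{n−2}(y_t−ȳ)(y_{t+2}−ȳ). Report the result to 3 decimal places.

Mean ȳ = (7 + 4 + 8 + 12 + 6 + 14)/6 = 8.5000
Deviations: -1.5000, -4.5000, -0.5000, 3.5000, -2.5000, 5.5000
Σ_{t=1}^{4}(y_t−ȳ)(y_{t+2}−ȳ) = 5.5000
γ_2 = 5.5000 / 6 = 0.917

0.917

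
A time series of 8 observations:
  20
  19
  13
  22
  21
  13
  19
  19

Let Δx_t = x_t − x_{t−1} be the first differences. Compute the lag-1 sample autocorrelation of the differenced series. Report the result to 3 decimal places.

First differences Δx: -1, -6, 9, -1, -8, 6, 0
Mean of differences = -0.1429
Numerator Σ(Δx_t−Δx̄)(Δx_{t+1}−Δx̄) = -97.0204
Denominator Σ(Δx_t−Δx̄)² = 218.8571
r_1(Δx) = -97.0204 / 218.8571 = -0.443

-0.443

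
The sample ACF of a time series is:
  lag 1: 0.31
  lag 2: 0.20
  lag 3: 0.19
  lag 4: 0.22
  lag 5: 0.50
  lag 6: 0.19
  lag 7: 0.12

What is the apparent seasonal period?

5

The largest autocorrelation is r_5 = 0.50; the remaining lags stay at or below 0.31. The elevated value at lag 1 (0.31), dropping to 0.20 at lag 2, reflects decaying short-term dependence rather than seasonality.
The dominant spike at lag 5 indicates a seasonal period of 5.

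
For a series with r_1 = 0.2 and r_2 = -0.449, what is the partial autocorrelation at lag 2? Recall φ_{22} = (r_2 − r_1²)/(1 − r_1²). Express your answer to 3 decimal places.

φ_{22} = (r_2 − r_1²) / (1 − r_1²)
r_1² = (0.2)² = 0.04
Numerator = -0.449 − 0.0400 = -0.4890; denominator = 1 − 0.0400 = 0.9600
φ_{22} = -0.4890 / 0.9600 = -0.509

-0.509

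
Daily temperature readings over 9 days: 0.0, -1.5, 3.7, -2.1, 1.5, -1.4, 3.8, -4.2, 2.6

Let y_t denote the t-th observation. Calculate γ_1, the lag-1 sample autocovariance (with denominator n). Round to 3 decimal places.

Mean ȳ = (0.0 − 1.5 + 3.7 − 2.1 + 1.5 − 1.4 + 3.8 − 4.2 + 2.6)/9 = 0.2667
Σ_{t=1}^{8}(y_t−ȳ)(y_{t+1}−ȳ) = -50.7878
γ_1 = -50.7878 / 9 = -5.643

-5.643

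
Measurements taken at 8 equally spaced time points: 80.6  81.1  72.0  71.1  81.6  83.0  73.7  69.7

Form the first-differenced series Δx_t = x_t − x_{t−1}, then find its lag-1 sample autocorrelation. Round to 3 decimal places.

0.068

First differences Δx: 0.5, -9.1, -0.9, 10.5, 1.4, -9.3, -4.0
Mean of differences = -1.5571
Numerator Σ(Δx_t−Δx̄)(Δx_{t+1}−Δx̄) = 19.1224
Denominator Σ(Δx_t−Δx̄)² = 281.5971
r_1(Δx) = 19.1224 / 281.5971 = 0.068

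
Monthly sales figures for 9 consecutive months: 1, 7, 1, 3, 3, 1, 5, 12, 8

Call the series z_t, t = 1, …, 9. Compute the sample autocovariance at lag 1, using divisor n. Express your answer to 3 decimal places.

2.608

Mean z̄ = (1 + 7 + 1 + 3 + 3 + 1 + 5 + 12 + 8)/9 = 4.5556
Σ_{t=1}^{8}(z_t−z̄)(z_{t+1}−z̄) = 23.4691
γ_1 = 23.4691 / 9 = 2.608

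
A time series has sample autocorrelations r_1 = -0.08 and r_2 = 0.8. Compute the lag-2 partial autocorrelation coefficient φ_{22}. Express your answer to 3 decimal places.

0.799

φ_{22} = (r_2 − r_1²) / (1 − r_1²)
r_1² = (-0.08)² = 0.0064
Numerator = 0.8 − 0.0064 = 0.7936; denominator = 1 − 0.0064 = 0.9936
φ_{22} = 0.7936 / 0.9936 = 0.799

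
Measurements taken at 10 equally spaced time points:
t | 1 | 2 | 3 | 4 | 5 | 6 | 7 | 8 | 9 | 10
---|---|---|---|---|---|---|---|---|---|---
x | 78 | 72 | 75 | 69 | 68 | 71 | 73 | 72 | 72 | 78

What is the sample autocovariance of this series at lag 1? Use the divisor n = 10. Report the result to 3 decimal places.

0.856

Mean x̄ = (78 + 72 + 75 + 69 + 68 + 71 + 73 + 72 + 72 + 78)/10 = 72.8000
Σ_{t=1}^{9}(x_t−x̄)(x_{t+1}−x̄) = 8.5600
γ_1 = 8.5600 / 10 = 0.856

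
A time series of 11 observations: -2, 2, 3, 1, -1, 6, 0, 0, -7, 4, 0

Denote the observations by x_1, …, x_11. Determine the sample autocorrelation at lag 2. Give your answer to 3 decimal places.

-0.023

Mean x̄ = (-2 + 2 + 3 + 1 − 1 + 6 + 0 + 0 − 7 + 4 + 0)/11 = 0.5455
Numerator Σ_{t=1}^{9}(x_t−x̄)(x_{t+2}−x̄) = -2.6860
Denominator Σ(x_t−x̄)² = 116.7273
r_2 = -2.6860 / 116.7273 = -0.023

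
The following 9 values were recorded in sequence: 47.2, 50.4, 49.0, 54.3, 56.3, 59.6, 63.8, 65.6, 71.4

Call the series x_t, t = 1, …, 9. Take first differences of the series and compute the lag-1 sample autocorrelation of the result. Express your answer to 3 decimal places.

-0.492

First differences Δx: 3.2, -1.4, 5.3, 2.0, 3.3, 4.2, 1.8, 5.8
Mean of differences = 3.0250
Numerator Σ(Δx_t−Δx̄)(Δx_{t+1}−Δx̄) = -17.9706
Denominator Σ(Δx_t−Δx̄)² = 36.4950
r_1(Δx) = -17.9706 / 36.4950 = -0.492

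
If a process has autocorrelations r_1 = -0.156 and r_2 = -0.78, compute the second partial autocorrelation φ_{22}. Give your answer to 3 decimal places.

-0.824

φ_{22} = (r_2 − r_1²) / (1 − r_1²)
r_1² = (-0.156)² = 0.024336
Numerator = -0.78 − 0.0243 = -0.8043; denominator = 1 − 0.0243 = 0.9757
φ_{22} = -0.8043 / 0.9757 = -0.824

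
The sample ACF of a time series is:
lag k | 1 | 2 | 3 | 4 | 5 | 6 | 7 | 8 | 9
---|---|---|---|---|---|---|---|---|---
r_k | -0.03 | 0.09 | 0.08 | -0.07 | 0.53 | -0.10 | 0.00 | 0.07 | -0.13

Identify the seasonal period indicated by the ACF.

5

The largest autocorrelation is r_5 = 0.53; the remaining lags stay at or below 0.09.
The dominant spike at lag 5 indicates a seasonal period of 5.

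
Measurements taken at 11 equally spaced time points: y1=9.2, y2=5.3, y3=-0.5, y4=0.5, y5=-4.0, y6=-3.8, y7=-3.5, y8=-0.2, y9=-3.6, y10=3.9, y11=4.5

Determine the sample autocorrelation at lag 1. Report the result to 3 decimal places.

0.407

Mean ȳ = (9.2 + 5.3 − 0.5 + 0.5 − 4.0 − 3.8 − 3.5 − 0.2 − 3.6 + 3.9 + 4.5)/11 = 0.7091
Numerator Σ_{t=1}^{10}(y_t−ȳ)(y_{t+1}−ȳ) = 80.9708
Denominator Σ(y_t−ȳ)² = 198.8491
r_1 = 80.9708 / 198.8491 = 0.407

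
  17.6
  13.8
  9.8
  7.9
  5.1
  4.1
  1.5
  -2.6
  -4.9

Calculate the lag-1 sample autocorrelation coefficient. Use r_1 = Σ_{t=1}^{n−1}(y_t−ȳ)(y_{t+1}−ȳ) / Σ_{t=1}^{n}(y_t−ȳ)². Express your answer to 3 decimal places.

0.622

Mean ȳ = (17.6 + 13.8 + 9.8 + 7.9 + 5.1 + 4.1 + 1.5 − 2.6 − 4.9)/9 = 5.8111
Numerator Σ_{t=1}^{8}(y_t−ȳ)(y_{t+1}−ȳ) = 267.8410
Denominator Σ(y_t−ȳ)² = 430.5689
r_1 = 267.8410 / 430.5689 = 0.622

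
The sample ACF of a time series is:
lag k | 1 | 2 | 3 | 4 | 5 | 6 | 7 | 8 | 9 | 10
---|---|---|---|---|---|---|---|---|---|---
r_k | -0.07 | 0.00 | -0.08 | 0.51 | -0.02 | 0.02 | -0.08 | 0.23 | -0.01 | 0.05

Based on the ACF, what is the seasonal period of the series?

The largest autocorrelation is r_4 = 0.51, with a weaker echo at lag 8 (0.23); the remaining lags stay at or below 0.05.
The dominant spike at lag 4 indicates a seasonal period of 4.

4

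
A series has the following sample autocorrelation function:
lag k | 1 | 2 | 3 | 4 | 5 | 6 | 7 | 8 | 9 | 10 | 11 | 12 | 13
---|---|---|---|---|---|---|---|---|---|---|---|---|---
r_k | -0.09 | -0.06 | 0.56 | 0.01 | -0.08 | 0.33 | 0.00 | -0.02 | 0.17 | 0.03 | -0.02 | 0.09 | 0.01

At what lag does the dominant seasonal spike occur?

The largest autocorrelation is r_3 = 0.56, with weaker echoes at lags 6 (0.33) and 9 (0.17); the remaining lags stay at or below 0.09.
The dominant spike at lag 3 indicates a seasonal period of 3.

3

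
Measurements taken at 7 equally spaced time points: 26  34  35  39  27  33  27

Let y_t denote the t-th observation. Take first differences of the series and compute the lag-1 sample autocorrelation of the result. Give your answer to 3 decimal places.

First differences Δy: 8, 1, 4, -12, 6, -6
Mean of differences = 0.1667
Numerator Σ(Δy_t−Δȳ)(Δy_{t+1}−Δȳ) = -143.8611
Denominator Σ(Δy_t−Δȳ)² = 296.8333
r_1(Δy) = -143.8611 / 296.8333 = -0.485

-0.485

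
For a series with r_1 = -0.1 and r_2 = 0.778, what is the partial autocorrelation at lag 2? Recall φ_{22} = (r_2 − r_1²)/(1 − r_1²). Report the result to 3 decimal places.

φ_{22} = (r_2 − r_1²) / (1 − r_1²)
r_1² = (-0.1)² = 0.01
Numerator = 0.778 − 0.0100 = 0.7680; denominator = 1 − 0.0100 = 0.9900
φ_{22} = 0.7680 / 0.9900 = 0.776

0.776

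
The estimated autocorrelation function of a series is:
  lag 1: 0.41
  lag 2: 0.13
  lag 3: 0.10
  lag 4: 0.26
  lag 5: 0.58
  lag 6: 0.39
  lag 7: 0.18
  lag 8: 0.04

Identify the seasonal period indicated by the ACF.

The largest autocorrelation is r_5 = 0.58; the remaining lags stay at or below 0.41. The elevated value at lag 1 (0.41), dropping to 0.13 at lag 2, reflects decaying short-term dependence rather than seasonality.
The dominant spike at lag 5 indicates a seasonal period of 5.

5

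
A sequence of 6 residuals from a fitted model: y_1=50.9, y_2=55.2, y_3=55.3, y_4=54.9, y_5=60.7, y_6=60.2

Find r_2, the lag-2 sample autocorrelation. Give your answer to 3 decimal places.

Mean ȳ = (50.9 + 55.2 + 55.3 + 54.9 + 60.7 + 60.2)/6 = 56.2000
Σ(y_t−ȳ)(y_{t+2}−ȳ) = (4.7700) + (1.3000) + (-4.0500) + (-5.2000) = -3.1800
Denominator Σ(y_t−ȳ)² = 67.8400
r_2 = -3.1800 / 67.8400 = -0.047

-0.047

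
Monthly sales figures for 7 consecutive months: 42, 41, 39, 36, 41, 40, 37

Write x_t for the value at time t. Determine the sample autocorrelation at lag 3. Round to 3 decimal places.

Mean x̄ = (42 + 41 + 39 + 36 + 41 + 40 + 37)/7 = 39.4286
Numerator Σ_{t=1}^{4}(x_t−x̄)(x_{t+3}−x̄) = 1.7347
Denominator Σ(x_t−x̄)² = 29.7143
r_3 = 1.7347 / 29.7143 = 0.058

0.058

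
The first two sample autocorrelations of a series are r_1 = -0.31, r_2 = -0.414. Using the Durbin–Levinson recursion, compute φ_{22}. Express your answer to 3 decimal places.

φ_{22} = (r_2 − r_1²) / (1 − r_1²)
r_1² = (-0.31)² = 0.0961
Numerator = -0.414 − 0.0961 = -0.5101; denominator = 1 − 0.0961 = 0.9039
φ_{22} = -0.5101 / 0.9039 = -0.564

-0.564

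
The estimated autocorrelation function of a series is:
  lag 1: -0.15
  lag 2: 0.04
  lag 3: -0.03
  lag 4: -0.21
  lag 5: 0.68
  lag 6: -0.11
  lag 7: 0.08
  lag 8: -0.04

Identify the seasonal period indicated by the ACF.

5

The largest autocorrelation is r_5 = 0.68; the remaining lags stay at or below 0.08.
The dominant spike at lag 5 indicates a seasonal period of 5.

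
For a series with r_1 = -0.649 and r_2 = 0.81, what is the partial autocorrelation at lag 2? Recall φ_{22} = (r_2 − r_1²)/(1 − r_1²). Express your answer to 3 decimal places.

φ_{22} = (r_2 − r_1²) / (1 − r_1²)
r_1² = (-0.649)² = 0.421201
Numerator = 0.81 − 0.4212 = 0.3888; denominator = 1 − 0.4212 = 0.5788
φ_{22} = 0.3888 / 0.5788 = 0.672

0.672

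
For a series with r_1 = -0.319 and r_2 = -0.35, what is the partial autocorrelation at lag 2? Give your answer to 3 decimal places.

φ_{22} = (r_2 − r_1²) / (1 − r_1²)
r_1² = (-0.319)² = 0.101761
Numerator = -0.35 − 0.1018 = -0.4518; denominator = 1 − 0.1018 = 0.8982
φ_{22} = -0.4518 / 0.8982 = -0.503

-0.503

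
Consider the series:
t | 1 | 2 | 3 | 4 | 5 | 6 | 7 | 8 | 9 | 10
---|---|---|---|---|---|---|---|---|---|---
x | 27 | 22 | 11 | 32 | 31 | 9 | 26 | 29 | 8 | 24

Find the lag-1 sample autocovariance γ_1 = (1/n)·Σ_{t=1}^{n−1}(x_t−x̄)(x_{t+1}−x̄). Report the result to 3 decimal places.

-28.781

Mean x̄ = (27 + 22 + 11 + 32 + 31 + 9 + 26 + 29 + 8 + 24)/10 = 21.9000
Σ_{t=1}^{9}(x_t−x̄)(x_{t+1}−x̄) = -287.8100
γ_1 = -287.8100 / 10 = -28.781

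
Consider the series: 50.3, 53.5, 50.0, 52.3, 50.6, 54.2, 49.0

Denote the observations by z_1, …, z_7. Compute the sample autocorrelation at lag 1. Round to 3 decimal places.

-0.718

Mean z̄ = (50.3 + 53.5 + 50.0 + 52.3 + 50.6 + 54.2 + 49.0)/7 = 51.4143
Deviations from mean: -1.1143, 2.0857, -1.4143, 0.8857, -0.8143, 2.7857, -2.4143
Numerator Σ_{t=1}^{6}(z_t−z̄)(z_{t+1}−z̄) = -16.2416
Denominator Σ(z_t−z̄)² = 22.6286
r_1 = -16.2416 / 22.6286 = -0.718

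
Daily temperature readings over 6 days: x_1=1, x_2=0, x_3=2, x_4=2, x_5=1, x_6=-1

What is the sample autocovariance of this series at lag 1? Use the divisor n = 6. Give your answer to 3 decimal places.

0.023

Mean x̄ = (1 + 0 + 2 + 2 + 1 − 1)/6 = 0.8333
Σ_{t=1}^{5}(x_t−x̄)(x_{t+1}−x̄) = 0.1389
γ_1 = 0.1389 / 6 = 0.023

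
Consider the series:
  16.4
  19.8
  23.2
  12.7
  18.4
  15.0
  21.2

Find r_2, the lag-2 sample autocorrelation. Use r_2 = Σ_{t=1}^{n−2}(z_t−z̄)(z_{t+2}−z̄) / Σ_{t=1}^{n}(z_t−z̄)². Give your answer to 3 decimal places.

Mean z̄ = (16.4 + 19.8 + 23.2 + 12.7 + 18.4 + 15.0 + 21.2)/7 = 18.1000
Numerator Σ_{t=1}^{5}(z_t−z̄)(z_{t+2}−z̄) = 1.3500
Denominator Σ(z_t−z̄)² = 80.2600
r_2 = 1.3500 / 80.2600 = 0.017

0.017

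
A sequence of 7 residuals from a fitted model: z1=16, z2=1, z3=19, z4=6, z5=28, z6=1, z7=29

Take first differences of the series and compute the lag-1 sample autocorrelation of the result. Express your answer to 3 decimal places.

First differences Δz: -15, 18, -13, 22, -27, 28
Mean of differences = 2.1667
Numerator Σ(Δz_t−Δz̄)(Δz_{t+1}−Δz̄) = -2144.6944
Denominator Σ(Δz_t−Δz̄)² = 2686.8333
r_1(Δz) = -2144.6944 / 2686.8333 = -0.798

-0.798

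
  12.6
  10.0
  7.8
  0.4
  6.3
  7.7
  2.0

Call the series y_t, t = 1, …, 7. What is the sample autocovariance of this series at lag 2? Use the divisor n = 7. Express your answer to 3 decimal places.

-2.749

Mean ȳ = (12.6 + 10.0 + 7.8 + 0.4 + 6.3 + 7.7 + 2.0)/7 = 6.6857
Σ_{t=1}^{5}(y_t−ȳ)(y_{t+2}−ȳ) = -19.2404
γ_2 = -19.2404 / 7 = -2.749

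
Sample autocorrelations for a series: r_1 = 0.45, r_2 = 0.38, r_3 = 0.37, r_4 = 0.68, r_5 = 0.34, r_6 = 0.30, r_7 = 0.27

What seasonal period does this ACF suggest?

The largest autocorrelation is r_4 = 0.68; the remaining lags stay at or below 0.45. The elevated value at lag 1 (0.45), dropping to 0.38 at lag 2, reflects decaying short-term dependence rather than seasonality.
The dominant spike at lag 4 indicates a seasonal period of 4.

4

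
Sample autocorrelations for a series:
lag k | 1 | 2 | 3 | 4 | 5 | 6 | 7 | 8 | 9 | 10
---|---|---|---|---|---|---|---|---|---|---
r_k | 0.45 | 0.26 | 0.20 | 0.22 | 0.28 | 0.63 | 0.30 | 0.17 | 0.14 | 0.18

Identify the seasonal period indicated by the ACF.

The largest autocorrelation is r_6 = 0.63; the remaining lags stay at or below 0.45. The elevated value at lag 1 (0.45), dropping to 0.26 at lag 2, reflects decaying short-term dependence rather than seasonality.
The dominant spike at lag 6 indicates a seasonal period of 6.

6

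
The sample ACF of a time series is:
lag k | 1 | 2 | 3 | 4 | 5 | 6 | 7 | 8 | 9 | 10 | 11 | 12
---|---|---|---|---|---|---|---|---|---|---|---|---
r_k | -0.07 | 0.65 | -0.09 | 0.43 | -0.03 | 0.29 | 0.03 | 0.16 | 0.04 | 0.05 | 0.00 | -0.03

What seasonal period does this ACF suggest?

The largest autocorrelation is r_2 = 0.65, with weaker echoes at lags 4 (0.43), 6 (0.29) and 8 (0.16); the remaining lags stay at or below 0.05.
The dominant spike at lag 2 indicates a seasonal period of 2.

2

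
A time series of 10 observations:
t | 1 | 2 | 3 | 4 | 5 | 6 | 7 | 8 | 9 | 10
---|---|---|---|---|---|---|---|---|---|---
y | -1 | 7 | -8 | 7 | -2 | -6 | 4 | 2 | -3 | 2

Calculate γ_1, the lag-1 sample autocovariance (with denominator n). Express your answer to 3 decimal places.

-14.924

Mean ȳ = (-1 + 7 − 8 + 7 − 2 − 6 + 4 + 2 − 3 + 2)/10 = 0.2000
Σ_{t=1}^{9}(y_t−ȳ)(y_{t+1}−ȳ) = -149.2400
γ_1 = -149.2400 / 10 = -14.924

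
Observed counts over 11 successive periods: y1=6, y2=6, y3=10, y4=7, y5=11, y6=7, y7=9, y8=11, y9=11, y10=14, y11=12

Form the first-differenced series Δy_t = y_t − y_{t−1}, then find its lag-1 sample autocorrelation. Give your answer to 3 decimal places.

First differences Δy: 0, 4, -3, 4, -4, 2, 2, 0, 3, -2
Mean of differences = 0.6000
Numerator Σ(Δy_t−Δȳ)(Δy_{t+1}−Δȳ) = -55.1600
Denominator Σ(Δy_t−Δȳ)² = 74.4000
r_1(Δy) = -55.1600 / 74.4000 = -0.741

-0.741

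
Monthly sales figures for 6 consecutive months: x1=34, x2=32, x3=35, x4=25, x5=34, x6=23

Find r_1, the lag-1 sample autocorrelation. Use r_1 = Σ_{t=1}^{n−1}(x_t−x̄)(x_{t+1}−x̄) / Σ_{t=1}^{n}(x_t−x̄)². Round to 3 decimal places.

Mean x̄ = (34 + 32 + 35 + 25 + 34 + 23)/6 = 30.5000
Deviations from mean: 3.5000, 1.5000, 4.5000, -5.5000, 3.5000, -7.5000
Numerator Σ_{t=1}^{5}(x_t−x̄)(x_{t+1}−x̄) = -58.2500
Denominator Σ(x_t−x̄)² = 133.5000
r_1 = -58.2500 / 133.5000 = -0.436

-0.436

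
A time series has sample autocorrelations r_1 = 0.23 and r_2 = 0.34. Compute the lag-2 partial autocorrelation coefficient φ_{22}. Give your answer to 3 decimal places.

φ_{22} = (r_2 − r_1²) / (1 − r_1²)
r_1² = (0.23)² = 0.0529
Numerator = 0.34 − 0.0529 = 0.2871; denominator = 1 − 0.0529 = 0.9471
φ_{22} = 0.2871 / 0.9471 = 0.303

0.303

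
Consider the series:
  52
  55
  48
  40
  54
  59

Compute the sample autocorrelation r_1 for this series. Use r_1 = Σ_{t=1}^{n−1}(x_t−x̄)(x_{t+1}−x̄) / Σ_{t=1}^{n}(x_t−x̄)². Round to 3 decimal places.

0.083

Mean x̄ = (52 + 55 + 48 + 40 + 54 + 59)/6 = 51.3333
Deviations from mean: 0.6667, 3.6667, -3.3333, -11.3333, 2.6667, 7.6667
Σ(x_t−x̄)(x_{t+1}−x̄) = (2.4444) + (-12.2222) + (37.7778) + (-30.2222) + (20.4444) = 18.2222
Denominator Σ(x_t−x̄)² = 219.3333
r_1 = 18.2222 / 219.3333 = 0.083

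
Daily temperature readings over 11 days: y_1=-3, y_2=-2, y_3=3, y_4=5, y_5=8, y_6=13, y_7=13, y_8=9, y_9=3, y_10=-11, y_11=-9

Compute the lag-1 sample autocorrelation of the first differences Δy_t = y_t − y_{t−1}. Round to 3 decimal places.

0.353

First differences Δy: 1, 5, 2, 3, 5, 0, -4, -6, -14, 2
Mean of differences = -0.6000
Numerator Σ(Δy_t−Δȳ)(Δy_{t+1}−Δȳ) = 110.2400
Denominator Σ(Δy_t−Δȳ)² = 312.4000
r_1(Δy) = 110.2400 / 312.4000 = 0.353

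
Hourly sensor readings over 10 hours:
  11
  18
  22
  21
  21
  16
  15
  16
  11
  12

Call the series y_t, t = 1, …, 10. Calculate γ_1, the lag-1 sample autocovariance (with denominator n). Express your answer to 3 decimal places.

7.331

Mean ȳ = (11 + 18 + 22 + 21 + 21 + 16 + 15 + 16 + 11 + 12)/10 = 16.3000
Σ_{t=1}^{9}(y_t−ȳ)(y_{t+1}−ȳ) = 73.3100
γ_1 = 73.3100 / 10 = 7.331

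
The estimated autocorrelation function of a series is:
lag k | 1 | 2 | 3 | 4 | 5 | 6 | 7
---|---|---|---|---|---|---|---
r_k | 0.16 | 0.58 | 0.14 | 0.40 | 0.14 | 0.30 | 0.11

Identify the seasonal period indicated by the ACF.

The largest autocorrelation is r_2 = 0.58, with weaker echoes at lags 4 (0.40) and 6 (0.30); the remaining lags stay at or below 0.16.
The dominant spike at lag 2 indicates a seasonal period of 2.

2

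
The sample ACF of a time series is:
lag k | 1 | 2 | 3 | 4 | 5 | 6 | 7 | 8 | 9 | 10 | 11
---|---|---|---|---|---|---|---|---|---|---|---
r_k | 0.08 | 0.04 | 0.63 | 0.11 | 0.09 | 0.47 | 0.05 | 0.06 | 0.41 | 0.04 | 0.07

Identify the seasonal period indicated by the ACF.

The largest autocorrelation is r_3 = 0.63, with weaker echoes at lags 6 (0.47) and 9 (0.41); the remaining lags stay at or below 0.11.
The dominant spike at lag 3 indicates a seasonal period of 3.

3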